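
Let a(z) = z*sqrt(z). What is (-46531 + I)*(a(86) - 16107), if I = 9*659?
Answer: 653944200 - 3491600*sqrt(86) ≈ 6.2156e+8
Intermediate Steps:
a(z) = z**(3/2)
I = 5931
(-46531 + I)*(a(86) - 16107) = (-46531 + 5931)*(86**(3/2) - 16107) = -40600*(86*sqrt(86) - 16107) = -40600*(-16107 + 86*sqrt(86)) = 653944200 - 3491600*sqrt(86)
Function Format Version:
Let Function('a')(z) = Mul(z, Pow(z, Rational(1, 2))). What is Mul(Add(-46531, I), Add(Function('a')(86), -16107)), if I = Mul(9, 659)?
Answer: Add(653944200, Mul(-3491600, Pow(86, Rational(1, 2)))) ≈ 6.2156e+8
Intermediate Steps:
Function('a')(z) = Pow(z, Rational(3, 2))
I = 5931
Mul(Add(-46531, I), Add(Function('a')(86), -16107)) = Mul(Add(-46531, 5931), Add(Pow(86, Rational(3, 2)), -16107)) = Mul(-40600, Add(Mul(86, Pow(86, Rational(1, 2))), -16107)) = Mul(-40600, Add(-16107, Mul(86, Pow(86, Rational(1, 2))))) = Add(653944200, Mul(-3491600, Pow(86, Rational(1, 2))))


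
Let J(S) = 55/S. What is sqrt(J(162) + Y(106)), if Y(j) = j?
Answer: sqrt(34454)/18 ≈ 10.312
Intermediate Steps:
sqrt(J(162) + Y(106)) = sqrt(55/162 + 106) = sqrt(17227/162) = sqrt(34454)/18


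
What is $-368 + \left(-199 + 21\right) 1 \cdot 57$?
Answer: $-10514$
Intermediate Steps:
$-368 + \left(-199 + 21\right) 1 \cdot 57 = -368 - 10146 = -10514$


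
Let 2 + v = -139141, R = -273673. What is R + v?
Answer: -412816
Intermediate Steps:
v = -139143 (v = -2 - 139141 = -139143)
R + v = -273673 - 139143 = -412816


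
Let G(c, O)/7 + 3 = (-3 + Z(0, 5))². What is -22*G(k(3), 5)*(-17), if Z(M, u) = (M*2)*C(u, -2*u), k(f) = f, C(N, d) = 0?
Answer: 15708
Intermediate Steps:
Z(M, u) = 0 (Z(M, u) = (M*2)*0 = (2*M)*0 = 0)
G(c, O) = 42 (G(c, O) = -21 + 7*(-3 + 0)² = -21 + 7*(-3)² = -21 + 7*9 = -21 + 63 = 42)
-22*G(k(3), 5)*(-17) = -22*42*(-17) = -924*(-17) = 15708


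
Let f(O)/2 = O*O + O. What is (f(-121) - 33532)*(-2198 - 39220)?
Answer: 186049656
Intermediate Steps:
f(O) = 2*O + 2*O² (f(O) = 2*(O*O + O) = 2*(O² + O) = 2*(O + O²) = 2*O + 2*O²)
(f(-121) - 33532)*(-2198 - 39220) = (2*(-121)*(1 - 121) - 33532)*(-2198 - 39220) = (2*(-121)*(-120) - 33532)*(-41418) = (29040 - 33532)*(-41418) = -4492*(-41418) = 186049656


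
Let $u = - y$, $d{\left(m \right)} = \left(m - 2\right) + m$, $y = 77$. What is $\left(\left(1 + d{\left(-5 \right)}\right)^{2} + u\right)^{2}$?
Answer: $1936$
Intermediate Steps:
$d{\left(m \right)} = -2 + 2 m$ ($d{\left(m \right)} = \left(-2 + m\right) + m = -2 + 2 m$)
$u = -77$ ($u = \left(-1\right) 77 = -77$)
$\left(\left(1 + d{\left(-5 \right)}\right)^{2} + u\right)^{2} = \left(\left(1 + \left(-2 + 2 \left(-5\right)\right)\right)^{2} - 77\right)^{2} = \left(\left(1 - 12\right)^{2} - 77\right)^{2} = \left(\left(-11\right)^{2} - 77\right)^{2} = \left(121 - 77\right)^{2} = 44^{2} = 1936$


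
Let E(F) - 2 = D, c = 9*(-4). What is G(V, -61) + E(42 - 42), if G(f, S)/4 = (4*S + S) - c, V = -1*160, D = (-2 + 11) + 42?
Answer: -1023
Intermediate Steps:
c = -36
D = 51 (D = 9 + 42 = 51)
E(F) = 53 (E(F) = 2 + 51 = 53)
V = -160
G(f, S) = 144 + 20*S (G(f, S) = 4*((4*S + S) - 1*(-36)) = 4*(5*S + 36) = 4*(36 + 5*S) = 144 + 20*S)
G(V, -61) + E(42 - 42) = (144 + 20*(-61)) + 53 = (144 - 1220) + 53 = -1076 + 53 = -1023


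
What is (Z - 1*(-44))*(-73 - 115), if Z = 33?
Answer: -14476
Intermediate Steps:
(Z - 1*(-44))*(-73 - 115) = (33 - 1*(-44))*(-73 - 115) = (33 + 44)*(-188) = 77*(-188) = -14476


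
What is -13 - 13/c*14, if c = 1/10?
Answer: -1833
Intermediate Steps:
c = 1/10 ≈ 0.10000
-13 - 13/c*14 = -13 - 13/1/10*14 = -13 - 13*10*14 = -13 - 130*14 = -13 - 1820 = -1833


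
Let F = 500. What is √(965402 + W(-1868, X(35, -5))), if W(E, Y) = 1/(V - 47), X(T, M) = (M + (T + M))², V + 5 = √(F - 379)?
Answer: √1622840721/41 ≈ 982.55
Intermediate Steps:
V = 6 (V = -5 + √(500 - 379) = -5 + √121 = -5 + 11 = 6)
X(T, M) = (T + 2*M)² (X(T, M) = (M + (M + T))² = (T + 2*M)²)
W(E, Y) = -1/41 (W(E, Y) = 1/(6 - 47) = 1/(-41) = -1/41)
√(965402 + W(-1868, X(35, -5))) = √(965402 - 1/41) = √(39581481/41) = √1622840721/41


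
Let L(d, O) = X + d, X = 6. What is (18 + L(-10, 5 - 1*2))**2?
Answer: 196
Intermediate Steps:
L(d, O) = 6 + d
(18 + L(-10, 5 - 1*2))**2 = (18 + (6 - 10))**2 = (18 - 4)**2 = 14**2 = 196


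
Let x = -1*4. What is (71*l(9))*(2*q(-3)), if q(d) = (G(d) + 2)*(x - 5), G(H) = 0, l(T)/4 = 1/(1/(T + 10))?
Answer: -194256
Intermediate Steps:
l(T) = 40 + 4*T (l(T) = 4/(1/(T + 10)) = 4/(1/(10 + T)) = 4*(10 + T) = 40 + 4*T)
x = -4
q(d) = -18 (q(d) = (0 + 2)*(-4 - 5) = 2*(-9) = -18)
(71*l(9))*(2*q(-3)) = (71*(40 + 4*9))*(2*(-18)) = (71*(40 + 36))*(-36) = (71*76)*(-36) = 5396*(-36) = -194256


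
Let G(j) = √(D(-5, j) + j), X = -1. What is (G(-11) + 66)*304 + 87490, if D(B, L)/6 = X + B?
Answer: 107554 + 304*I*√47 ≈ 1.0755e+5 + 2084.1*I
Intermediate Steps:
D(B, L) = -6 + 6*B (D(B, L) = 6*(-1 + B) = -6 + 6*B)
G(j) = √(-36 + j) (G(j) = √((-6 + 6*(-5)) + j) = √((-6 - 30) + j) = √(-36 + j))
(G(-11) + 66)*304 + 87490 = (√(-36 - 11) + 66)*304 + 87490 = (√(-47) + 66)*304 + 87490 = (I*√47 + 66)*304 + 87490 = (66 + I*√47)*304 + 87490 = (20064 + 304*I*√47) + 87490 = 107554 + 304*I*√47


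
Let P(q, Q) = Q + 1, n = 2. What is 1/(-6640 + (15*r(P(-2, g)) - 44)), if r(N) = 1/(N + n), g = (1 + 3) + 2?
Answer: -3/20047 ≈ -0.00014965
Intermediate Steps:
g = 6 (g = 4 + 2 = 6)
P(q, Q) = 1 + Q
r(N) = 1/(2 + N) (r(N) = 1/(N + 2) = 1/(2 + N))
1/(-6640 + (15*r(P(-2, g)) - 44)) = 1/(-6640 + (15/(2 + (1 + 6)) - 44)) = 1/(-6640 + (15/(2 + 7) - 44)) = 1/(-6640 + (15/9 - 44)) = 1/(-6640 + (15*(⅑) - 44)) = 1/(-6640 + (5/3 - 44)) = 1/(-6640 - 127/3) = 1/(-20047/3) = -3/20047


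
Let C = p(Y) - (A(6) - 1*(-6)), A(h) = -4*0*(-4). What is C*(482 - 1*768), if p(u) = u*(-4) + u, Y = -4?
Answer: -1716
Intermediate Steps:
A(h) = 0 (A(h) = 0*(-4) = 0)
p(u) = -3*u (p(u) = -4*u + u = -3*u)
C = 6 (C = -3*(-4) - (0 - 1*(-6)) = 12 - (0 + 6) = 12 - 1*6 = 12 - 6 = 6)
C*(482 - 1*768) = 6*(482 - 1*768) = 6*(482 - 768) = 6*(-286) = -1716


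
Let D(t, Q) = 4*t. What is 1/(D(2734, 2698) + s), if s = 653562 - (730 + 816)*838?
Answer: -1/631050 ≈ -1.5847e-6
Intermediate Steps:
s = -641986 (s = 653562 - 1546*838 = 653562 - 1*1295548 = 653562 - 1295548 = -641986)
1/(D(2734, 2698) + s) = 1/(4*2734 - 641986) = 1/(10936 - 641986) = 1/(-631050) = -1/631050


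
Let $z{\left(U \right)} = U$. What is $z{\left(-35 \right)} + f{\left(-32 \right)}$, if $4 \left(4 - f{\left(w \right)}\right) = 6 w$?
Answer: $17$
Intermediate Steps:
$f{\left(w \right)} = 4 - \frac{3 w}{2}$ ($f{\left(w \right)} = 4 - \frac{6 w}{4} = 4 - \frac{3 w}{2}$)
$z{\left(-35 \right)} + f{\left(-32 \right)} = -35 + \left(4 - -48\right) = -35 + \left(4 + 48\right) = -35 + 52 = 17$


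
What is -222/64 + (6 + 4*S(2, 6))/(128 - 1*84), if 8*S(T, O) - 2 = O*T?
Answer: -1117/352 ≈ -3.1733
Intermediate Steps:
S(T, O) = 1/4 + O*T/8 (S(T, O) = 1/4 + (O*T)/8 = 1/4 + O*T/8)
-222/64 + (6 + 4*S(2, 6))/(128 - 1*84) = -222/64 + (6 + 4*(1/4 + (1/8)*6*2))/(128 - 1*84) = -222*1/64 + (6 + 4*(1/4 + 3/2))/(128 - 84) = -111/32 + (6 + 4*(7/4))/44 = -111/32 + (6 + 7)*(1/44) = -111/32 + 13*(1/44) = -111/32 + 13/44 = -1117/352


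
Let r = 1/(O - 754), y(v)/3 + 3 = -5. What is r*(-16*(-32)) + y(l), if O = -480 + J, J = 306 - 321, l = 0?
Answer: -30488/1249 ≈ -24.410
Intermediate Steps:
J = -15
O = -495 (O = -480 - 15 = -495)
y(v) = -24 (y(v) = -9 + 3*(-5) = -9 - 15 = -24)
r = -1/1249 (r = 1/(-495 - 754) = 1/(-1249) = -1/1249 ≈ -0.00080064)
r*(-16*(-32)) + y(l) = -(-16)*(-32)/1249 - 24 = -1/1249*512 - 24 = -512/1249 - 24 = -30488/1249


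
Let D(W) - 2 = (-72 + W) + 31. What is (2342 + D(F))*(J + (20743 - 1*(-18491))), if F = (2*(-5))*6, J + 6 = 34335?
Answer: 165001809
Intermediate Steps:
J = 34329 (J = -6 + 34335 = 34329)
F = -60 (F = -10*6 = -60)
D(W) = -39 + W (D(W) = 2 + ((-72 + W) + 31) = 2 + (-41 + W) = -39 + W)
(2342 + D(F))*(J + (20743 - 1*(-18491))) = (2342 + (-39 - 60))*(34329 + (20743 - 1*(-18491))) = (2342 - 99)*(34329 + (20743 + 18491)) = 2243*(34329 + 39234) = 2243*73563 = 165001809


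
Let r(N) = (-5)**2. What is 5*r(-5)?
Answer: 125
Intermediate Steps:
r(N) = 25
5*r(-5) = 5*25 = 125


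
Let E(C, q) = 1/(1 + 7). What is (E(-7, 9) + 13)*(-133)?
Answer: -13965/8 ≈ -1745.6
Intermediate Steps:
E(C, q) = ⅛ (E(C, q) = 1/8 = ⅛)
(E(-7, 9) + 13)*(-133) = (⅛ + 13)*(-133) = (105/8)*(-133) = -13965/8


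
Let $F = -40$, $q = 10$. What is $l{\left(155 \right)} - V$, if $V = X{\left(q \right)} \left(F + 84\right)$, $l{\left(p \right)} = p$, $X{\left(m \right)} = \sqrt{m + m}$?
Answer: $155 - 88 \sqrt{5} \approx -41.774$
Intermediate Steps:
$X{\left(m \right)} = \sqrt{2} \sqrt{m}$ ($X{\left(m \right)} = \sqrt{2 m} = \sqrt{2} \sqrt{m}$)
$V = 88 \sqrt{5}$ ($V = \sqrt{2} \sqrt{10} \left(-40 + 84\right) = 2 \sqrt{5} \cdot 44 = 88 \sqrt{5} \approx 196.77$)
$l{\left(155 \right)} - V = 155 - 88 \sqrt{5}$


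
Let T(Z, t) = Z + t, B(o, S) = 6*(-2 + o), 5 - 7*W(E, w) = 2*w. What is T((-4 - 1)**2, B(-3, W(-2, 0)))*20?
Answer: -100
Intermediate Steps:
W(E, w) = 5/7 - 2*w/7
B(o, S) = -12 + 6*o
T((-4 - 1)**2, B(-3, W(-2, 0)))*20 = ((-4 - 1)**2 + (-12 + 6*(-3)))*20 = ((-5)**2 + (-12 - 18))*20 = (25 - 30)*20 = -5*20 = -100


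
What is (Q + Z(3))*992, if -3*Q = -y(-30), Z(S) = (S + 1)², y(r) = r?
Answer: 5952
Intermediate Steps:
Z(S) = (1 + S)²
Q = -10 (Q = -(-1)*(-30)/3 = -⅓*30 = -10)
(Q + Z(3))*992 = (-10 + (1 + 3)²)*992 = (-10 + 4²)*992 = (-10 + 16)*992 = 6*992 = 5952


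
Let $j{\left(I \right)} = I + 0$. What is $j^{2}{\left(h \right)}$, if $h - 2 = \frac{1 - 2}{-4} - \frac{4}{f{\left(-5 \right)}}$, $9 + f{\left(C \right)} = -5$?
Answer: $\frac{5041}{784} \approx 6.4298$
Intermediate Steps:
$f{\left(C \right)} = -14$ ($f{\left(C \right)} = -9 - 5 = -14$)
$h = \frac{71}{28}$ ($h = 2 + \left(\frac{1 - 2}{-4} - \frac{4}{-14}\right) = 2 + \left(\left(1 - 2\right) \left(- \frac{1}{4}\right) - - \frac{2}{7}\right) = 2 + \left(\left(-1\right) \left(- \frac{1}{4}\right) + \frac{2}{7}\right) = 2 + \left(\frac{1}{4} + \frac{2}{7}\right) = 2 + \frac{15}{28} = \frac{71}{28} \approx 2.5357$)
$j{\left(I \right)} = I$
$j^{2}{\left(h \right)} = \left(\frac{71}{28}\right)^{2} = \frac{5041}{784}$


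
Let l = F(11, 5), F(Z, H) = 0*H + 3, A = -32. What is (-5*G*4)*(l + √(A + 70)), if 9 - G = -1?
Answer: -600 - 200*√38 ≈ -1832.9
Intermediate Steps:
G = 10 (G = 9 - 1*(-1) = 9 + 1 = 10)
F(Z, H) = 3 (F(Z, H) = 0 + 3 = 3)
l = 3
(-5*G*4)*(l + √(A + 70)) = (-5*10*4)*(3 + √(-32 + 70)) = (-50*4)*(3 + √38) = -200*(3 + √38) = -600 - 200*√38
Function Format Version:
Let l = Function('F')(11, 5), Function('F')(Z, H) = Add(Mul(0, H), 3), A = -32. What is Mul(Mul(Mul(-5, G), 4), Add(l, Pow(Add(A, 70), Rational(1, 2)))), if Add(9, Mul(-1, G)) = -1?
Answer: Add(-600, Mul(-200, Pow(38, Rational(1, 2)))) ≈ -1832.9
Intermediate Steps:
G = 10 (G = Add(9, Mul(-1, -1)) = Add(9, 1) = 10)
Function('F')(Z, H) = 3 (Function('F')(Z, H) = Add(0, 3) = 3)
l = 3
Mul(Mul(Mul(-5, G), 4), Add(l, Pow(Add(A, 70), Rational(1, 2)))) = Mul(Mul(Mul(-5, 10), 4), Add(3, Pow(Add(-32, 70), Rational(1, 2)))) = Mul(Mul(-50, 4), Add(3, Pow(38, Rational(1, 2)))) = Mul(-200, Add(3, Pow(38, Rational(1, 2)))) = Add(-600, Mul(-200, Pow(38, Rational(1, 2))))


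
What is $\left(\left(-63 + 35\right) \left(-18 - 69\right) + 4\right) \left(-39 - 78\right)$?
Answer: $-285480$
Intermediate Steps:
$\left(\left(-63 + 35\right) \left(-18 - 69\right) + 4\right) \left(-39 - 78\right) = \left(\left(-28\right) \left(-87\right) + 4\right) \left(-117\right) = \left(2436 + 4\right) \left(-117\right) = 2440 \left(-117\right) = -285480$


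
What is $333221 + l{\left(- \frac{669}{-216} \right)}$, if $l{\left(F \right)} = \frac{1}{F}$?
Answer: $\frac{74308355}{223} \approx 3.3322 \cdot 10^{5}$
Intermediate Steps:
$333221 + l{\left(- \frac{669}{-216} \right)} = 333221 + \frac{1}{\left(-669\right) \frac{1}{-216}} = 333221 + \frac{1}{\left(-669\right) \left(- \frac{1}{216}\right)} = 333221 + \frac{1}{\frac{223}{72}} = 333221 + \frac{72}{223} = \frac{74308355}{223}$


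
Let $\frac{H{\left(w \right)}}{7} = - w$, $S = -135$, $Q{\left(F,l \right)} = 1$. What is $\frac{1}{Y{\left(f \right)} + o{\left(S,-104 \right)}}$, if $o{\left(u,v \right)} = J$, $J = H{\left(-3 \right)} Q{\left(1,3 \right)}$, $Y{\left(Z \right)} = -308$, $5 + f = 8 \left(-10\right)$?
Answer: $- \frac{1}{287} \approx -0.0034843$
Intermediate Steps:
$f = -85$ ($f = -5 + 8 \left(-10\right) = -5 - 80 = -85$)
$H{\left(w \right)} = - 7 w$ ($H{\left(w \right)} = 7 \left(- w\right) = - 7 w$)
$J = 21$ ($J = \left(-7\right) \left(-3\right) 1 = 21 \cdot 1 = 21$)
$o{\left(u,v \right)} = 21$
$\frac{1}{Y{\left(f \right)} + o{\left(S,-104 \right)}} = \frac{1}{-308 + 21} = \frac{1}{-287} = - \frac{1}{287}$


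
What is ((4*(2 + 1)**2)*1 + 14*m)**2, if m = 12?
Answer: 41616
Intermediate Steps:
((4*(2 + 1)**2)*1 + 14*m)**2 = ((4*(2 + 1)**2)*1 + 14*12)**2 = ((4*3**2)*1 + 168)**2 = ((4*9)*1 + 168)**2 = (36*1 + 168)**2 = (36 + 168)**2 = 204**2 = 41616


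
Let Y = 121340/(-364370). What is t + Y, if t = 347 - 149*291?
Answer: -1567240378/36437 ≈ -43012.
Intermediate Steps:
Y = -12134/36437 (Y = 121340*(-1/364370) = -12134/36437 ≈ -0.33301)
t = -43012 (t = 347 - 43359 = -43012)
t + Y = -43012 - 12134/36437 = -1567240378/36437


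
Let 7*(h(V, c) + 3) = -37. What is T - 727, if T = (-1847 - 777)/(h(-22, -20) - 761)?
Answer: -3896527/5385 ≈ -723.59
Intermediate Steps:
h(V, c) = -58/7 (h(V, c) = -3 + (⅐)*(-37) = -3 - 37/7 = -58/7)
T = 18368/5385 (T = (-1847 - 777)/(-58/7 - 761) = -2624/(-5385/7) = -2624*(-7/5385) = 18368/5385 ≈ 3.4110)
T - 727 = 18368/5385 - 727 = -3896527/5385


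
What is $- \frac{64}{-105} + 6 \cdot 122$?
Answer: $\frac{76924}{105} \approx 732.61$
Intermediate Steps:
$- \frac{64}{-105} + 6 \cdot 122 = \left(-64\right) \left(- \frac{1}{105}\right) + 732 = \frac{64}{105} + 732 = \frac{76924}{105}$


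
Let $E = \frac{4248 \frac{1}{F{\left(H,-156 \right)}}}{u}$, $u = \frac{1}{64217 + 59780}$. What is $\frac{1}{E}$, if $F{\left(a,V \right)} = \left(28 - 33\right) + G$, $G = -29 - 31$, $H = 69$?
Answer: $- \frac{65}{526739256} \approx -1.234 \cdot 10^{-7}$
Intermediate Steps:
$G = -60$
$F{\left(a,V \right)} = -65$ ($F{\left(a,V \right)} = \left(28 - 33\right) - 60 = -5 - 60 = -65$)
$u = \frac{1}{123997} \approx 8.0647 \cdot 10^{-6}$
$E = - \frac{526739256}{65}$ ($E = \frac{4248}{-65} \frac{1}{\frac{1}{123997}} = 4248 \left(- \frac{1}{65}\right) 123997 = \left(- \frac{4248}{65}\right) 123997 = - \frac{526739256}{65} \approx -8.1037 \cdot 10^{6}$)
$\frac{1}{E} = \frac{1}{- \frac{526739256}{65}} = - \frac{65}{526739256}$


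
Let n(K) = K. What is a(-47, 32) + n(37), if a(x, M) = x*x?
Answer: 2246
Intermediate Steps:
a(x, M) = x**2
a(-47, 32) + n(37) = (-47)**2 + 37 = 2209 + 37 = 2246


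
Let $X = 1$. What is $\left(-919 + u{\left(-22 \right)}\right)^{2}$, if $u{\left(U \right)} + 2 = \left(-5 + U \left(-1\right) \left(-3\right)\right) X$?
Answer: $984064$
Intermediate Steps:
$u{\left(U \right)} = -7 + 3 U$ ($u{\left(U \right)} = -2 + \left(-5 + U \left(-1\right) \left(-3\right)\right) 1 = -2 + \left(-5 + - U \left(-3\right)\right) 1 = -2 + \left(-5 + 3 U\right) 1 = -2 + \left(-5 + 3 U\right) = -7 + 3 U$)
$\left(-919 + u{\left(-22 \right)}\right)^{2} = \left(-919 + \left(-7 + 3 \left(-22\right)\right)\right)^{2} = \left(-919 - 73\right)^{2} = \left(-992\right)^{2} = 984064$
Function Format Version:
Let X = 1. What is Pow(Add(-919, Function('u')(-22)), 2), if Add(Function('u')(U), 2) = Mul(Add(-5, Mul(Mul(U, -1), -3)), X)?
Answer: 984064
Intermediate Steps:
Function('u')(U) = Add(-7, Mul(3, U)) (Function('u')(U) = Add(-2, Mul(Add(-5, Mul(Mul(U, -1), -3)), 1)) = Add(-2, Mul(Add(-5, Mul(Mul(-1, U), -3)), 1)) = Add(-2, Mul(Add(-5, Mul(3, U)), 1)) = Add(-2, Add(-5, Mul(3, U))) = Add(-7, Mul(3, U)))
Pow(Add(-919, Function('u')(-22)), 2) = Pow(Add(-919, Add(-7, Mul(3, -22))), 2) = Pow(Add(-919, Add(-7, -66)), 2) = Pow(Add(-919, -73), 2) = Pow(-992, 2) = 984064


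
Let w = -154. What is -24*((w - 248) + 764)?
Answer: -8688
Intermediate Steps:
-24*((w - 248) + 764) = -24*((-154 - 248) + 764) = -24*(-402 + 764) = -24*362 = -8688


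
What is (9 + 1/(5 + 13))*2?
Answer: 163/9 ≈ 18.111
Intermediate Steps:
(9 + 1/(5 + 13))*2 = (9 + 1/18)*2 = (163/18)*2 = 163/9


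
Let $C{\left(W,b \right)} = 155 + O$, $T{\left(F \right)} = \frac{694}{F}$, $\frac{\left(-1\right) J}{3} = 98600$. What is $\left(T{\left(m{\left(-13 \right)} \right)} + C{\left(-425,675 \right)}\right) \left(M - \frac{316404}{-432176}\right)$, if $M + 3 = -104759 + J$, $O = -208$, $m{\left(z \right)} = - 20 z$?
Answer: $\frac{283169534965461}{14045720} \approx 2.0161 \cdot 10^{7}$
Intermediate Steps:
$J = -295800$ ($J = \left(-3\right) 98600 = -295800$)
$C{\left(W,b \right)} = -53$ ($C{\left(W,b \right)} = 155 - 208 = -53$)
$M = -400562$ ($M = -3 - 400559 = -400562$)
$\left(T{\left(m{\left(-13 \right)} \right)} + C{\left(-425,675 \right)}\right) \left(M - \frac{316404}{-432176}\right) = \left(\frac{694}{\left(-20\right) \left(-13\right)} - 53\right) \left(-400562 - \frac{316404}{-432176}\right) = \left(\frac{694}{260} - 53\right) \left(-400562 - - \frac{79101}{108044}\right) = \left(694 \cdot \frac{1}{260} - 53\right) \left(-400562 + \frac{79101}{108044}\right) = \left(\frac{347}{130} - 53\right) \left(- \frac{43278241627}{108044}\right) = \left(- \frac{6543}{130}\right) \left(- \frac{43278241627}{108044}\right) = \frac{283169534965461}{14045720}$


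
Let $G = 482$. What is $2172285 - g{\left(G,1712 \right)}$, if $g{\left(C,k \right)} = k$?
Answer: $2170573$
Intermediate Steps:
$2172285 - g{\left(G,1712 \right)} = 2172285 - 1712 = 2170573$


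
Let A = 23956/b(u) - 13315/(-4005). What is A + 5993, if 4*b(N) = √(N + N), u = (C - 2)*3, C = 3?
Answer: 4803056/801 + 47912*√6/3 ≈ 45116.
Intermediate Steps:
u = 3 (u = (3 - 2)*3 = 1*3 = 3)
b(N) = √2*√N/4 (b(N) = √(N + N)/4 = √(2*N)/4 = (√2*√N)/4 = √2*√N/4)
A = 2663/801 + 47912*√6/3 (A = 23956/((√2*√3/4)) - 13315/(-4005) = 23956/((√6/4)) - 13315*(-1/4005) = 23956*(2*√6/3) + 2663/801 = 47912*√6/3 + 2663/801 = 2663/801 + 47912*√6/3 ≈ 39123.)
A + 5993 = (2663/801 + 47912*√6/3) + 5993 = 4803056/801 + 47912*√6/3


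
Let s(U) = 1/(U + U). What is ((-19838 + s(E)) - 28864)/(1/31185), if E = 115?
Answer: -69863499783/46 ≈ -1.5188e+9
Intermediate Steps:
s(U) = 1/(2*U)
((-19838 + s(E)) - 28864)/(1/31185) = ((-19838 + (1/2)/115) - 28864)/(1/31185) = ((-19838 + (1/2)*(1/115)) - 28864)/(1/31185) = ((-19838 + 1/230) - 28864)*31185 = (-4562739/230 - 28864)*31185 = -11201459/230*31185 = -69863499783/46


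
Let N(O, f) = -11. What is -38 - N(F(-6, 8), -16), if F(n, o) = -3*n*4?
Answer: -27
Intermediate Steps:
F(n, o) = -12*n
-38 - N(F(-6, 8), -16) = -38 - 1*(-11) = -38 + 11 = -27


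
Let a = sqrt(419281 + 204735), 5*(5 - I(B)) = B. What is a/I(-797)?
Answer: 10*sqrt(39001)/411 ≈ 4.8050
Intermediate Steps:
I(B) = 5 - B/5
a = 4*sqrt(39001) (a = sqrt(624016) = 4*sqrt(39001) ≈ 789.95)
a/I(-797) = (4*sqrt(39001))/(5 - 1/5*(-797)) = (4*sqrt(39001))/(5 + 797/5) = (4*sqrt(39001))/(822/5) = (4*sqrt(39001))*(5/822) = 10*sqrt(39001)/411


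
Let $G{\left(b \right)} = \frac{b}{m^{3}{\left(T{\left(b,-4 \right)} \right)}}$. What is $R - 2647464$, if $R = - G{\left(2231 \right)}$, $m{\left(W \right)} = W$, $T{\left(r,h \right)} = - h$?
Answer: $- \frac{169439927}{64} \approx -2.6475 \cdot 10^{6}$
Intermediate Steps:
$G{\left(b \right)} = \frac{b}{64}$ ($G{\left(b \right)} = \frac{b}{\left(\left(-1\right) \left(-4\right)\right)^{3}} = \frac{b}{4^{3}} = \frac{b}{64}$)
$R = - \frac{2231}{64} \approx -34.859$
$R - 2647464 = - \frac{2231}{64} - 2647464 = - \frac{169439927}{64}$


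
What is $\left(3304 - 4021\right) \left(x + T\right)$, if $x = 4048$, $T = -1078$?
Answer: $-2129490$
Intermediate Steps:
$\left(3304 - 4021\right) \left(x + T\right) = \left(3304 - 4021\right) \left(4048 - 1078\right) = \left(-717\right) 2970 = -2129490$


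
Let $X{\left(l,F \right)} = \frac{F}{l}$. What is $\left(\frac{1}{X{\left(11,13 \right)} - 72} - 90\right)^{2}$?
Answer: $\frac{4916954641}{606841} \approx 8102.5$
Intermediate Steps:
$\left(\frac{1}{X{\left(11,13 \right)} - 72} - 90\right)^{2} = \left(\frac{1}{\frac{13}{11} - 72} - 90\right)^{2} = \left(\frac{1}{- \frac{779}{11}} - 90\right)^{2} = \left(- \frac{11}{779} - 90\right)^{2} = \left(- \frac{70121}{779}\right)^{2} = \frac{4916954641}{606841}$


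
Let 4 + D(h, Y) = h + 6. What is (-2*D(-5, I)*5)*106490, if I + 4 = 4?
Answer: 3194700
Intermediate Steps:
I = 0 (I = -4 + 4 = 0)
D(h, Y) = 2 + h (D(h, Y) = -4 + (h + 6) = -4 + (6 + h) = 2 + h)
(-2*D(-5, I)*5)*106490 = (-2*(2 - 5)*5)*106490 = (-2*(-3)*5)*106490 = (6*5)*106490 = 30*106490 = 3194700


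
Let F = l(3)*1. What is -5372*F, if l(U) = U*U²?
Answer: -145044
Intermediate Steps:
l(U) = U³
F = 27 (F = 3³*1 = 27*1 = 27)
-5372*F = -5372*27 = -145044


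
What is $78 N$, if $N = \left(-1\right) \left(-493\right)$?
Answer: $38454$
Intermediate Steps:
$N = 493$
$78 N = 78 \cdot 493 = 38454$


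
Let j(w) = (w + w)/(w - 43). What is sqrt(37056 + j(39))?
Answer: sqrt(148146)/2 ≈ 192.45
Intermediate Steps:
j(w) = 2*w/(-43 + w) (j(w) = (2*w)/(-43 + w) = 2*w/(-43 + w))
sqrt(37056 + j(39)) = sqrt(37056 + 2*39/(-43 + 39)) = sqrt(37056 + 2*39/(-4)) = sqrt(37056 + 2*39*(-1/4)) = sqrt(37056 - 39/2) = sqrt(74073/2) = sqrt(148146)/2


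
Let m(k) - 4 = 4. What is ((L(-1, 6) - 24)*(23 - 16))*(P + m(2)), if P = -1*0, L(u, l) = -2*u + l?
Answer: -896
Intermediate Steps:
L(u, l) = l - 2*u
m(k) = 8 (m(k) = 4 + 4 = 8)
P = 0
((L(-1, 6) - 24)*(23 - 16))*(P + m(2)) = (((6 - 2*(-1)) - 24)*(23 - 16))*(0 + 8) = (((6 + 2) - 24)*7)*8 = ((8 - 24)*7)*8 = -16*7*8 = -112*8 = -896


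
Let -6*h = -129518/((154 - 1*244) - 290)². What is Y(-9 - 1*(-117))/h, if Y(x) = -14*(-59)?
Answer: 357823200/64759 ≈ 5525.5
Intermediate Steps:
Y(x) = 826
h = 64759/433200 (h = -(-64759)/(3*(((154 - 1*244) - 290)²)) = -(-64759)/(3*(((154 - 244) - 290)²)) = -(-64759)/(3*((-90 - 290)²)) = -(-64759)/(3*((-380)²)) = -(-64759)/(3*144400) = -⅙*(-64759/72200) = 64759/433200 ≈ 0.14949)
Y(-9 - 1*(-117))/h = 826/(64759/433200) = 826*(433200/64759) = 357823200/64759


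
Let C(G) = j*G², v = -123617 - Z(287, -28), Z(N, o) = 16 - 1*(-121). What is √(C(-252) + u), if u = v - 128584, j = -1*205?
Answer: I*√13270658 ≈ 3642.9*I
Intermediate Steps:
j = -205
Z(N, o) = 137 (Z(N, o) = 16 + 121 = 137)
v = -123754 (v = -123617 - 1*137 = -123617 - 137 = -123754)
C(G) = -205*G²
u = -252338 (u = -123754 - 128584 = -252338)
√(C(-252) + u) = √(-205*(-252)² - 252338) = √(-205*63504 - 252338) = √(-13018320 - 252338) = √(-13270658) = I*√13270658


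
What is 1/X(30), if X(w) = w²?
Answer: 1/900 ≈ 0.0011111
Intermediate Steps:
1/X(30) = 1/(30²) = 1/900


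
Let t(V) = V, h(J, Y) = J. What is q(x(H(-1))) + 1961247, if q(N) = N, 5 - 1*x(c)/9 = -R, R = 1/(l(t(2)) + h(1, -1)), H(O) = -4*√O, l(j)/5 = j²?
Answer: 13729047/7 ≈ 1.9613e+6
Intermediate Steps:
l(j) = 5*j²
R = 1/21 (R = 1/(5*2² + 1) = 1/(5*4 + 1) = 1/(20 + 1) = 1/21 ≈ 0.047619)
x(c) = 318/7 (x(c) = 45 - (-9)/21 = 45 - 9*(-1/21) = 45 + 3/7 = 318/7)
q(x(H(-1))) + 1961247 = 318/7 + 1961247 = 13729047/7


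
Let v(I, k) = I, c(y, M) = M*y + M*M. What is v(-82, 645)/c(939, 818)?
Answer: -41/718613 ≈ -5.7054e-5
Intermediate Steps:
c(y, M) = M² + M*y (c(y, M) = M*y + M² = M² + M*y)
v(-82, 645)/c(939, 818) = -82*1/(818*(818 + 939)) = -82/(818*1757) = -82/1437226 = -82*1/1437226 = -41/718613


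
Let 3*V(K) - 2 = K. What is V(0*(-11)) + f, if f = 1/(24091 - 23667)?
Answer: 851/1272 ≈ 0.66903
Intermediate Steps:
f = 1/424 ≈ 0.0023585
V(K) = ⅔ + K/3
V(0*(-11)) + f = (⅔ + (0*(-11))/3) + 1/424 = (⅔ + (⅓)*0) + 1/424 = (⅔ + 0) + 1/424 = ⅔ + 1/424 = 851/1272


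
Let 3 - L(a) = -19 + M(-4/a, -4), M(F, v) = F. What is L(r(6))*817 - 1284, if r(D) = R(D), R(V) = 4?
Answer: 17507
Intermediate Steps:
r(D) = 4
L(a) = 22 + 4/a (L(a) = 3 - (-19 - 4/a) = 3 + (19 + 4/a) = 22 + 4/a)
L(r(6))*817 - 1284 = (22 + 4/4)*817 - 1284 = (22 + 4*(¼))*817 - 1284 = (22 + 1)*817 - 1284 = 23*817 - 1284 = 18791 - 1284 = 17507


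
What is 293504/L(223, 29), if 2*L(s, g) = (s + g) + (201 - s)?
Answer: 293504/115 ≈ 2552.2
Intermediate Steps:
L(s, g) = 201/2 + g/2 (L(s, g) = ((s + g) + (201 - s))/2 = ((g + s) + (201 - s))/2 = (201 + g)/2 = 201/2 + g/2)
293504/L(223, 29) = 293504/(201/2 + (½)*29) = 293504/(201/2 + 29/2) = 293504/115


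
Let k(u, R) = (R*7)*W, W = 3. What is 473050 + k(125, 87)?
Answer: 474877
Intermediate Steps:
k(u, R) = 21*R (k(u, R) = (R*7)*3 = (7*R)*3 = 21*R)
473050 + k(125, 87) = 473050 + 21*87 = 473050 + 1827 = 474877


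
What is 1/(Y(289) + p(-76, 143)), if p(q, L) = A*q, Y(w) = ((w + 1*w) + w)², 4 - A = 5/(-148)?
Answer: 37/27801150 ≈ 1.3309e-6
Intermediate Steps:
A = 597/148 (A = 4 - 5/(-148) = 4 - 5*(-1)/148 = 4 - 1*(-5/148) = 4 + 5/148 = 597/148 ≈ 4.0338)
Y(w) = 9*w² (Y(w) = ((w + w) + w)² = (2*w + w)² = (3*w)² = 9*w²)
p(q, L) = 597*q/148
1/(Y(289) + p(-76, 143)) = 1/(9*289² + (597/148)*(-76)) = 1/(9*83521 - 11343/37) = 1/(751689 - 11343/37) = 1/(27801150/37) = 37/27801150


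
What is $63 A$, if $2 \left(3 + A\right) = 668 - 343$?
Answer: $\frac{20097}{2} \approx 10049.0$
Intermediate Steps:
$A = \frac{319}{2}$ ($A = -3 + \frac{668 - 343}{2} = -3 + \frac{1}{2} \cdot 325 = -3 + \frac{325}{2} = \frac{319}{2} \approx 159.5$)
$63 A = 63 \cdot \frac{319}{2} = \frac{20097}{2}$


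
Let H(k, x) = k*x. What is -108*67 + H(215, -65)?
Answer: -21211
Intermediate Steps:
-108*67 + H(215, -65) = -108*67 + 215*(-65) = -7236 - 13975 = -21211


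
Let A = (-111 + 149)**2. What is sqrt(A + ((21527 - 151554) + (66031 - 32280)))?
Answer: 4*I*sqrt(5927) ≈ 307.95*I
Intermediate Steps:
A = 1444 (A = 38**2 = 1444)
sqrt(A + ((21527 - 151554) + (66031 - 32280))) = sqrt(1444 + ((21527 - 151554) + (66031 - 32280))) = sqrt(1444 + (-130027 + 33751)) = sqrt(1444 - 96276) = sqrt(-94832) = 4*I*sqrt(5927)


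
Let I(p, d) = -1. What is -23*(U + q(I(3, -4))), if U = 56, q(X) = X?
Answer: -1265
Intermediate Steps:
-23*(U + q(I(3, -4))) = -23*(56 - 1) = -23*55 = -1265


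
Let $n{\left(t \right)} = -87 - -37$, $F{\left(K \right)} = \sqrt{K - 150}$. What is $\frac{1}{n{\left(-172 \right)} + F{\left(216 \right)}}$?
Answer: $- \frac{25}{1217} - \frac{\sqrt{66}}{2434} \approx -0.02388$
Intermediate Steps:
$F{\left(K \right)} = \sqrt{-150 + K}$
$n{\left(t \right)} = -50$ ($n{\left(t \right)} = -87 + 37 = -50$)
$\frac{1}{n{\left(-172 \right)} + F{\left(216 \right)}} = \frac{1}{-50 + \sqrt{-150 + 216}} = \frac{1}{-50 + \sqrt{66}}$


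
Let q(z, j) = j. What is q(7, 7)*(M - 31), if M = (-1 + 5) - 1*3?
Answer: -210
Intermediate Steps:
M = 1 (M = 4 - 3 = 1)
q(7, 7)*(M - 31) = 7*(1 - 31) = 7*(-30) = -210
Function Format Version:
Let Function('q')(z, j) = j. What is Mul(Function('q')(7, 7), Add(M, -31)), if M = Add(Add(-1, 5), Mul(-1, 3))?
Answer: -210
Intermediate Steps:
M = 1 (M = Add(4, -3) = 1)
Mul(Function('q')(7, 7), Add(M, -31)) = Mul(7, Add(1, -31)) = Mul(7, -30) = -210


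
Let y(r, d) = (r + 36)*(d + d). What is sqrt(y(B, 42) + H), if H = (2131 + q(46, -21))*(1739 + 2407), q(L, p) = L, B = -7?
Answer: 3*sqrt(1003142) ≈ 3004.7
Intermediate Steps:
y(r, d) = 2*d*(36 + r) (y(r, d) = (36 + r)*(2*d) = 2*d*(36 + r))
H = 9025842 (H = (2131 + 46)*(1739 + 2407) = 2177*4146 = 9025842)
sqrt(y(B, 42) + H) = sqrt(2*42*(36 - 7) + 9025842) = sqrt(2*42*29 + 9025842) = sqrt(2436 + 9025842) = sqrt(9028278) = 3*sqrt(1003142)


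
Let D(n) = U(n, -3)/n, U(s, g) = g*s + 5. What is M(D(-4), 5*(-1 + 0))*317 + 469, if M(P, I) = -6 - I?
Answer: 152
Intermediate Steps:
U(s, g) = 5 + g*s
D(n) = (5 - 3*n)/n
M(D(-4), 5*(-1 + 0))*317 + 469 = (-6 - 5*(-1 + 0))*317 + 469 = (-6 - 5*(-1))*317 + 469 = (-6 - 1*(-5))*317 + 469 = (-6 + 5)*317 + 469 = -1*317 + 469 = -317 + 469 = 152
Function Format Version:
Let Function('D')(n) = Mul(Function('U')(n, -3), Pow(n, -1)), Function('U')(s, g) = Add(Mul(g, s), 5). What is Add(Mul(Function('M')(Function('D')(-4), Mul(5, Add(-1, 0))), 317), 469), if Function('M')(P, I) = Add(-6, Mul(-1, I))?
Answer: 152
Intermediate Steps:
Function('U')(s, g) = Add(5, Mul(g, s))
Function('D')(n) = Mul(Pow(n, -1), Add(5, Mul(-3, n))) (Function('D')(n) = Mul(Add(5, Mul(-3, n)), Pow(n, -1)) = Mul(Pow(n, -1), Add(5, Mul(-3, n))))
Add(Mul(Function('M')(Function('D')(-4), Mul(5, Add(-1, 0))), 317), 469) = Add(Mul(Add(-6, Mul(-1, Mul(5, Add(-1, 0)))), 317), 469) = Add(Mul(Add(-6, Mul(-1, Mul(5, -1))), 317), 469) = Add(Mul(Add(-6, Mul(-1, -5)), 317), 469) = Add(Mul(Add(-6, 5), 317), 469) = Add(Mul(-1, 317), 469) = Add(-317, 469) = 152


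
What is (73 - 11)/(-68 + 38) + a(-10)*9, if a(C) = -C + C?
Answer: -31/15 ≈ -2.0667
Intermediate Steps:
a(C) = 0
(73 - 11)/(-68 + 38) + a(-10)*9 = (73 - 11)/(-68 + 38) + 0*9 = 62/(-30) + 0 = 62*(-1/30) + 0 = -31/15 + 0 = -31/15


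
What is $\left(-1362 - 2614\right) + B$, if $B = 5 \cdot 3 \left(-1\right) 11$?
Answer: $-4141$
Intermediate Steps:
$B = -165$ ($B = 15 \left(-1\right) 11 = \left(-15\right) 11 = -165$)
$\left(-1362 - 2614\right) + B = \left(-1362 - 2614\right) - 165 = -3976 - 165 = -4141$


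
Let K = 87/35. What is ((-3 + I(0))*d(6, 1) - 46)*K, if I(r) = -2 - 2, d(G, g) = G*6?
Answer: -25926/35 ≈ -740.74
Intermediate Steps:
K = 87/35 (K = 87*(1/35) = 87/35 ≈ 2.4857)
d(G, g) = 6*G
I(r) = -4
((-3 + I(0))*d(6, 1) - 46)*K = ((-3 - 4)*(6*6) - 46)*(87/35) = (-7*36 - 46)*(87/35) = (-252 - 46)*(87/35) = -298*87/35 = -25926/35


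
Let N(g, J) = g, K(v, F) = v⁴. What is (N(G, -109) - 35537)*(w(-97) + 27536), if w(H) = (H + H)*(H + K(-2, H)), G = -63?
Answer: -1539700000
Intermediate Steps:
w(H) = 2*H*(16 + H) (w(H) = (H + H)*(H + (-2)⁴) = (2*H)*(H + 16) = (2*H)*(16 + H) = 2*H*(16 + H))
(N(G, -109) - 35537)*(w(-97) + 27536) = (-63 - 35537)*(2*(-97)*(16 - 97) + 27536) = -35600*(2*(-97)*(-81) + 27536) = -35600*(15714 + 27536) = -35600*43250 = -1539700000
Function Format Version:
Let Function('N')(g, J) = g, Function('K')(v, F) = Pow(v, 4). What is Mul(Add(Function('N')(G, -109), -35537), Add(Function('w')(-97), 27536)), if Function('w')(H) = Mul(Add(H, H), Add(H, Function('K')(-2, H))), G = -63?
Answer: -1539700000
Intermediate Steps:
Function('w')(H) = Mul(2, H, Add(16, H)) (Function('w')(H) = Mul(Add(H, H), Add(H, Pow(-2, 4))) = Mul(Mul(2, H), Add(H, 16)) = Mul(Mul(2, H), Add(16, H)) = Mul(2, H, Add(16, H)))
Mul(Add(Function('N')(G, -109), -35537), Add(Function('w')(-97), 27536)) = Mul(Add(-63, -35537), Add(Mul(2, -97, Add(16, -97)), 27536)) = Mul(-35600, Add(Mul(2, -97, -81), 27536)) = Mul(-35600, Add(15714, 27536)) = Mul(-35600, 43250) = -1539700000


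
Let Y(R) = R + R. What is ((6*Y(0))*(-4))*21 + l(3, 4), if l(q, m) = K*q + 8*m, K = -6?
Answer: 14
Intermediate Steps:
Y(R) = 2*R
l(q, m) = -6*q + 8*m
((6*Y(0))*(-4))*21 + l(3, 4) = ((6*(2*0))*(-4))*21 + (-6*3 + 8*4) = ((6*0)*(-4))*21 + (-18 + 32) = (0*(-4))*21 + 14 = 0*21 + 14 = 0 + 14 = 14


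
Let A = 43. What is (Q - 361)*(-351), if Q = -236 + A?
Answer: 194454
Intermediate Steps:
Q = -193 (Q = -236 + 43 = -193)
(Q - 361)*(-351) = (-193 - 361)*(-351) = -554*(-351) = 194454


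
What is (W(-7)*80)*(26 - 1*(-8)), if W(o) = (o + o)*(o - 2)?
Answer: 342720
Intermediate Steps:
W(o) = 2*o*(-2 + o) (W(o) = (2*o)*(-2 + o) = 2*o*(-2 + o))
(W(-7)*80)*(26 - 1*(-8)) = ((2*(-7)*(-2 - 7))*80)*(26 - 1*(-8)) = ((2*(-7)*(-9))*80)*(26 + 8) = (126*80)*34 = 10080*34 = 342720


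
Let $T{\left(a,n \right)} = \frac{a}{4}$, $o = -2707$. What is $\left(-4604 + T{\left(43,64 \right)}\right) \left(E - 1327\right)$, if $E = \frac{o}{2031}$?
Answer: $\frac{12391871953}{2031} \approx 6.1014 \cdot 10^{6}$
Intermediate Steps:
$E = - \frac{2707}{2031} \approx -1.3328$
$T{\left(a,n \right)} = \frac{a}{4}$ ($T{\left(a,n \right)} = a \frac{1}{4} = \frac{a}{4}$)
$\left(-4604 + T{\left(43,64 \right)}\right) \left(E - 1327\right) = \left(-4604 + \frac{1}{4} \cdot 43\right) \left(- \frac{2707}{2031} - 1327\right) = \left(-4604 + \frac{43}{4}\right) \left(- \frac{2697844}{2031}\right) = \left(- \frac{18373}{4}\right) \left(- \frac{2697844}{2031}\right) = \frac{12391871953}{2031}$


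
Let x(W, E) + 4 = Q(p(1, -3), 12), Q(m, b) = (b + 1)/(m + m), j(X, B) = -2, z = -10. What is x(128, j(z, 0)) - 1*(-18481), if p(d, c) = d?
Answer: 36967/2 ≈ 18484.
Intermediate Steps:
Q(m, b) = (1 + b)/(2*m) (Q(m, b) = (1 + b)/((2*m)) = (1 + b)*(1/(2*m)) = (1 + b)/(2*m))
x(W, E) = 5/2 (x(W, E) = -4 + (1/2)*(1 + 12)/1 = -4 + (1/2)*1*13 = -4 + 13/2 = 5/2)
x(128, j(z, 0)) - 1*(-18481) = 5/2 - 1*(-18481) = 5/2 + 18481 = 36967/2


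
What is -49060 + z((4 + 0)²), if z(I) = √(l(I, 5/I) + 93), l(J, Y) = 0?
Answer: -49060 + √93 ≈ -49050.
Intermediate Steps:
z(I) = √93 (z(I) = √(0 + 93) = √93)
-49060 + z((4 + 0)²) = -49060 + √93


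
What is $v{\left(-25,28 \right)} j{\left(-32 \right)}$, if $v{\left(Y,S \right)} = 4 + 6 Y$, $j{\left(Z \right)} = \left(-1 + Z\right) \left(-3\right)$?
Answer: $-14454$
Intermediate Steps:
$j{\left(Z \right)} = 3 - 3 Z$
$v{\left(-25,28 \right)} j{\left(-32 \right)} = \left(4 + 6 \left(-25\right)\right) \left(3 - -96\right) = \left(4 - 150\right) \left(3 + 96\right) = \left(-146\right) 99 = -14454$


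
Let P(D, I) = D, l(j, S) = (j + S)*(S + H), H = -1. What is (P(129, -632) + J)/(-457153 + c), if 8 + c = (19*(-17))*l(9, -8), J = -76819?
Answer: 38345/227127 ≈ 0.16883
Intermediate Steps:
l(j, S) = (-1 + S)*(S + j) (l(j, S) = (j + S)*(S - 1) = (S + j)*(-1 + S) = (-1 + S)*(S + j))
c = 2899 (c = -8 + (19*(-17))*((-8)² - 1*(-8) - 1*9 - 8*9) = -8 - 323*(64 + 8 - 9 - 72) = -8 - 323*(-9) = -8 + 2907 = 2899)
(P(129, -632) + J)/(-457153 + c) = (129 - 76819)/(-457153 + 2899) = -76690/(-454254) = -76690*(-1/454254) = 38345/227127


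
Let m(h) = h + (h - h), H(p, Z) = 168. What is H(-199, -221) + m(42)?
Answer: 210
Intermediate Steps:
m(h) = h (m(h) = h + 0 = h)
H(-199, -221) + m(42) = 168 + 42 = 210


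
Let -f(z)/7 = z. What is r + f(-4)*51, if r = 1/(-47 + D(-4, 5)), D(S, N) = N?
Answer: 59975/42 ≈ 1428.0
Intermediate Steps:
r = -1/42 (r = 1/(-47 + 5) = 1/(-42) = -1/42 ≈ -0.023810)
f(z) = -7*z
r + f(-4)*51 = -1/42 - 7*(-4)*51 = -1/42 + 28*51 = -1/42 + 1428 = 59975/42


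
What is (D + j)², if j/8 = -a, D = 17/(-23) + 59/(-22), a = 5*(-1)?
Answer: 342583081/256036 ≈ 1338.0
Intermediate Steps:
a = -5
D = -1731/506 (D = 17*(-1/23) + 59*(-1/22) = -17/23 - 59/22 = -1731/506 ≈ -3.4209)
j = 40 (j = 8*(-1*(-5)) = 8*5 = 40)
(D + j)² = (-1731/506 + 40)² = (18509/506)² = 342583081/256036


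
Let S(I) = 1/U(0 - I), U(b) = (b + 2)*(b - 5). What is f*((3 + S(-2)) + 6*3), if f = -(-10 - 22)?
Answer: 2008/3 ≈ 669.33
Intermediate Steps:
U(b) = (-5 + b)*(2 + b) (U(b) = (2 + b)*(-5 + b) = (-5 + b)*(2 + b))
S(I) = 1/(-10 + I² + 3*I) (S(I) = 1/(-10 + (0 - I)² - 3*(0 - I)) = 1/(-10 + (-I)² - (-3)*I) = 1/(-10 + I² + 3*I))
f = 32 (f = -1*(-32) = 32)
f*((3 + S(-2)) + 6*3) = 32*((3 + 1/(-10 + (-2)² + 3*(-2))) + 6*3) = 32*((3 + 1/(-10 + 4 - 6)) + 18) = 32*((3 + 1/(-12)) + 18) = 32*((3 - 1/12) + 18) = 32*(35/12 + 18) = 32*(251/12) = 2008/3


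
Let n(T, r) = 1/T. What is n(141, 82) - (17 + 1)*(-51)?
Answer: 129439/141 ≈ 918.01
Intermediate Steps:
n(141, 82) - (17 + 1)*(-51) = 1/141 - (17 + 1)*(-51) = 1/141 - 18*(-51) = 1/141 - 1*(-918) = 1/141 + 918 = 129439/141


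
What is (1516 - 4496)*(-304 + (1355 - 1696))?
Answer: 1922100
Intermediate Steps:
(1516 - 4496)*(-304 + (1355 - 1696)) = -2980*(-304 - 341) = -2980*(-645) = 1922100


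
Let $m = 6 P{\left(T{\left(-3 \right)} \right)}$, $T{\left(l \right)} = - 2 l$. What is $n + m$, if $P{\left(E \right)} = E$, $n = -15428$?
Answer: $-15392$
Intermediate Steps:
$m = 36$ ($m = 6 \left(\left(-2\right) \left(-3\right)\right) = 6 \cdot 6 = 36$)
$n + m = -15428 + 36 = -15392$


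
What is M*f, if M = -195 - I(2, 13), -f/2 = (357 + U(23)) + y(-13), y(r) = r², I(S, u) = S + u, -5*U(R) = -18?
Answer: 222432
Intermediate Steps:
U(R) = 18/5 (U(R) = -⅕*(-18) = 18/5)
f = -5296/5 (f = -2*((357 + 18/5) + (-13)²) = -2*(1803/5 + 169) = -2*2648/5 = -5296/5 ≈ -1059.2)
M = -210 (M = -195 - (2 + 13) = -195 - 1*15 = -195 - 15 = -210)
M*f = -210*(-5296/5) = 222432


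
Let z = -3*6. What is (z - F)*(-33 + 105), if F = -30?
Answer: 864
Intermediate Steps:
z = -18
(z - F)*(-33 + 105) = (-18 - 1*(-30))*(-33 + 105) = (-18 + 30)*72 = 12*72 = 864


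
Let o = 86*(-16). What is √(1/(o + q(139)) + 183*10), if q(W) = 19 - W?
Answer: 7*√20895754/748 ≈ 42.779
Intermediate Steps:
o = -1376
√(1/(o + q(139)) + 183*10) = √(1/(-1376 + (19 - 1*139)) + 183*10) = √(1/(-1376 + (19 - 139)) + 1830) = √(1/(-1376 - 120) + 1830) = √(1/(-1496) + 1830) = √(-1/1496 + 1830) = √(2737679/1496) = 7*√20895754/748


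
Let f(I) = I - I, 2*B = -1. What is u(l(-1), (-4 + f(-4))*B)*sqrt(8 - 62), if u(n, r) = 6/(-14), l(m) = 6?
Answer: -9*I*sqrt(6)/7 ≈ -3.1493*I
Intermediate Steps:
B = -1/2 (B = (1/2)*(-1) = -1/2 ≈ -0.50000)
f(I) = 0
u(n, r) = -3/7 (u(n, r) = 6*(-1/14) = -3/7)
u(l(-1), (-4 + f(-4))*B)*sqrt(8 - 62) = -3*sqrt(8 - 62)/7 = -9*I*sqrt(6)/7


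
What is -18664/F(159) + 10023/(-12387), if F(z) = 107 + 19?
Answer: -38742311/260127 ≈ -148.94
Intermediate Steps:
F(z) = 126
-18664/F(159) + 10023/(-12387) = -18664/126 + 10023/(-12387) = -18664*1/126 + 10023*(-1/12387) = -9332/63 - 3341/4129 = -38742311/260127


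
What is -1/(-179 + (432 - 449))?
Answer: 1/196 ≈ 0.0051020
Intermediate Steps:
-1/(-179 + (432 - 449)) = -1/(-179 - 17) = -1/(-196) = -1*(-1/196) = 1/196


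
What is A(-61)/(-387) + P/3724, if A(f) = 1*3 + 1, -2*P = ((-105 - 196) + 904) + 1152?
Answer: -708977/2882376 ≈ -0.24597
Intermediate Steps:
P = -1755/2 (P = -(((-105 - 196) + 904) + 1152)/2 = -((-301 + 904) + 1152)/2 = -(603 + 1152)/2 = -½*1755 = -1755/2 ≈ -877.50)
A(f) = 4 (A(f) = 3 + 1 = 4)
A(-61)/(-387) + P/3724 = 4/(-387) - 1755/2/3724 = 4*(-1/387) - 1755/2*1/3724 = -4/387 - 1755/7448 = -708977/2882376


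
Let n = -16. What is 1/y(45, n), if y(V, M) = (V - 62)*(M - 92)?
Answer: 1/1836 ≈ 0.00054466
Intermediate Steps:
y(V, M) = (-92 + M)*(-62 + V) (y(V, M) = (-62 + V)*(-92 + M) = (-92 + M)*(-62 + V))
1/y(45, n) = 1/(5704 - 92*45 - 62*(-16) - 16*45) = 1/(5704 - 4140 + 992 - 720) = 1/1836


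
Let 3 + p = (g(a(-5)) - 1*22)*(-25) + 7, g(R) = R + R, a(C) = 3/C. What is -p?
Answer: -584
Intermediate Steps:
g(R) = 2*R
p = 584 (p = -3 + ((2*(3/(-5)) - 1*22)*(-25) + 7) = -3 + ((2*(3*(-1/5)) - 22)*(-25) + 7) = -3 + ((2*(-3/5) - 22)*(-25) + 7) = -3 + ((-6/5 - 22)*(-25) + 7) = -3 + (-116/5*(-25) + 7) = -3 + (580 + 7) = -3 + 587 = 584)
-p = -1*584 = -584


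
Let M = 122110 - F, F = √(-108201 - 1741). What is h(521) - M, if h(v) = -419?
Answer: -122529 + I*√109942 ≈ -1.2253e+5 + 331.58*I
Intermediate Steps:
F = I*√109942 (F = √(-109942) = I*√109942 ≈ 331.58*I)
M = 122110 - I*√109942 ≈ 1.2211e+5 - 331.58*I
h(521) - M = -419 - (122110 - I*√109942) = -419 + (-122110 + I*√109942) = -122529 + I*√109942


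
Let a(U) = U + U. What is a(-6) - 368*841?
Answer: -309500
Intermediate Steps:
a(U) = 2*U
a(-6) - 368*841 = 2*(-6) - 368*841 = -12 - 309488 = -309500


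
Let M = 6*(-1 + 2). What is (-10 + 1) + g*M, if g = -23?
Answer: -147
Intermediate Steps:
M = 6 (M = 6*1 = 6)
(-10 + 1) + g*M = (-10 + 1) - 23*6 = -9 - 138 = -147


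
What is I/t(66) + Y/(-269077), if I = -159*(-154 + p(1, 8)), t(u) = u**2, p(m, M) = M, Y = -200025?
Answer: 1186277063/195349902 ≈ 6.0726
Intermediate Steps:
I = 23214 (I = -159*(-154 + 8) = -159*(-146) = 23214)
I/t(66) + Y/(-269077) = 23214/(66**2) - 200025/(-269077) = 23214/4356 - 200025*(-1/269077) = 23214*(1/4356) + 200025/269077 = 3869/726 + 200025/269077 = 1186277063/195349902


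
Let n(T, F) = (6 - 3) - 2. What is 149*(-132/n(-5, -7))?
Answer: -19668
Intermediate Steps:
n(T, F) = 1 (n(T, F) = 3 - 2 = 1)
149*(-132/n(-5, -7)) = 149*(-132/1) = 149*(-132*1) = 149*(-132) = -19668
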